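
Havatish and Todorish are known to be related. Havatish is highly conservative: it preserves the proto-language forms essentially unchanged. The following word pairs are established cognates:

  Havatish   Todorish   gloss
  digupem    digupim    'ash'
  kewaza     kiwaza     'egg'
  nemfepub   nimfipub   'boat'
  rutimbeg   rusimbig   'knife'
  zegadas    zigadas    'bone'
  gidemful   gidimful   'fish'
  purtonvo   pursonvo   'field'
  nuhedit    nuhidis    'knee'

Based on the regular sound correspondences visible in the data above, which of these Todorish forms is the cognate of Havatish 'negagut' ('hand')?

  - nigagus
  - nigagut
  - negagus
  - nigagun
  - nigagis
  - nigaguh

kewaza ~ kiwaza, rutimbeg ~ rusimbig — Havatish e corresponds to Todorish i after a consonant, before a consonant other than r, m, n, p, b, f, v.
nuhedit ~ nuhidis — Havatish t corresponds to Todorish s word-finally.
Applying these to Havatish 'negagut':
  negagut → nigagut   (e→i after a consonant, before a consonant other than r, m, n, p, b, f, v)
  nigagut → nigagus   (t→s word-finally)
So the Todorish cognate is 'nigagus'.

nigagus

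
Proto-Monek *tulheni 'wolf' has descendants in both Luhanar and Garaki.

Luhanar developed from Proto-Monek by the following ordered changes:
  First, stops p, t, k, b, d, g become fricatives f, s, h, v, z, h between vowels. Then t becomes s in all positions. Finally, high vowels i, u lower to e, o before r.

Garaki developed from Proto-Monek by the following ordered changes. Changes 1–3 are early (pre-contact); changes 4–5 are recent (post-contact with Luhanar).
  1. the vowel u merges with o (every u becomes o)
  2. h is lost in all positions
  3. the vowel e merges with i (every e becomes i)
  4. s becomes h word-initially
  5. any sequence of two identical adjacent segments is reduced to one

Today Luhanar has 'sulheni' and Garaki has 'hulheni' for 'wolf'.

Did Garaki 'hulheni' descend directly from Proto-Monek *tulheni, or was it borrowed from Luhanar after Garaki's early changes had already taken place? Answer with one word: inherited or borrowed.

If inherited, *tulheni would pass through all of Garaki's changes:
Garaki: *tulheni
  tulheni → tolheni   [vowel merger]
  tolheni → toleni   [h-loss]
  toleni → tolini   [vowel merger]
  tolini (rule 4 does not apply)
  tolini (rule 5 does not apply)
  giving Garaki tolini.
If borrowed from Luhanar 'sulheni' after the early changes, it would undergo only the recent ones:
  rule 4 (debuccalisation): sulheni → hulheni
  rule 5 (degemination): no change (hulheni)
  ⇒ as a loan: hulheni
Garaki 'hulheni' matches the loan outcome 'hulheni', not the inherited 'tolini' — it skipped the early Garaki changes, so it was borrowed from Luhanar.

borrowed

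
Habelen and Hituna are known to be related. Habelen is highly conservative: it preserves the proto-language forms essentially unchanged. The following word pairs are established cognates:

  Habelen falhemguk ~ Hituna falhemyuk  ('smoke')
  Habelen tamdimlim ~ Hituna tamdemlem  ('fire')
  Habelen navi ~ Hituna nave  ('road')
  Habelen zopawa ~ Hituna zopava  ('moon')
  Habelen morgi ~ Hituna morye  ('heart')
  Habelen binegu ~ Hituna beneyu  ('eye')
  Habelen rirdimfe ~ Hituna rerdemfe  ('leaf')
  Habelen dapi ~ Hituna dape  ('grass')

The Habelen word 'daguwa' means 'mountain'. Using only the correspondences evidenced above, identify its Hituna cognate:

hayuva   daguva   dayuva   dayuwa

binegu ~ beneyu — Habelen g corresponds to Hituna y between vowels (before a back vowel).
zopawa ~ zopava — Habelen w corresponds to Hituna v between vowels (before a back vowel).
Applying these to Habelen 'daguwa':
  daguwa → dayuwa   (g→y between vowels (before a back vowel))
  dayuwa → dayuva   (w→v between vowels (before a back vowel))
So the Hituna cognate is 'dayuva'.

dayuva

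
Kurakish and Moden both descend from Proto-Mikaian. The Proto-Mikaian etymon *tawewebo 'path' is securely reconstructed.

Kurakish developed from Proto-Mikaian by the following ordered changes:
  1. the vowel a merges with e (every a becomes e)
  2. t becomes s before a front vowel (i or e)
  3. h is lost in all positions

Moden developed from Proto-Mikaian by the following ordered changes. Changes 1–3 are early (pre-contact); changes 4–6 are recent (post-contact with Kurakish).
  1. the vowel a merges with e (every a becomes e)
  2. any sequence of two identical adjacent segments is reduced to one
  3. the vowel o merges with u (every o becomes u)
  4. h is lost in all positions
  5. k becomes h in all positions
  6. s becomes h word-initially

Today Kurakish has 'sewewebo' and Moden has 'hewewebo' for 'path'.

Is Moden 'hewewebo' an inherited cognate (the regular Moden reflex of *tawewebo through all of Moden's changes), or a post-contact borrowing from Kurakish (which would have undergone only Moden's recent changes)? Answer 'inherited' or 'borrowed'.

borrowed

If inherited, *tawewebo would pass through all of Moden's changes:
Moden: start from *tawewebo.
  rule 1 (vowel merger): tawewebo → tewewebo
  rule 2: no change — tewewebo
  rule 3 (vowel merger): tewewebo → tewewebu
  rule 4: no change — tewewebu
  rule 5: no change — tewewebu
  rule 6: no change — tewewebu
  ⇒ Moden tewewebu
If borrowed from Kurakish 'sewewebo' after the early changes, it would undergo only the recent ones:
  rule 4 (h-loss): no change (sewewebo)
  rule 5 (unconditioned shift): no change (sewewebo)
  rule 6 (debuccalisation): sewewebo → hewewebo
  ⇒ as a loan: hewewebo
Moden 'hewewebo' matches the loan outcome 'hewewebo', not the inherited 'tewewebu' — it skipped the early Moden changes, so it was borrowed from Kurakish.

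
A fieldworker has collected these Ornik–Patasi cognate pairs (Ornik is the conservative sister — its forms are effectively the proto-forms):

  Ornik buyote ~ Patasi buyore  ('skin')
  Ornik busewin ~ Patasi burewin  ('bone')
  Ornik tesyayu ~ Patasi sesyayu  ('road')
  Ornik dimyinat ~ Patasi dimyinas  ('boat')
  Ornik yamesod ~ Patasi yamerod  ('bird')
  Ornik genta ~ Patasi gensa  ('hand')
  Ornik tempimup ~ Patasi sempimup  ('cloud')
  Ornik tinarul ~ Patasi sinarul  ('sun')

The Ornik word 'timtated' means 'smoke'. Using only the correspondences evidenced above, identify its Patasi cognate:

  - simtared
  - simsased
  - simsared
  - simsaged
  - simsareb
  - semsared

tinarul ~ sinarul — Ornik t corresponds to Patasi s word-initially before a front vowel.
genta ~ gensa — Ornik t corresponds to Patasi s after a consonant, before a back vowel.
buyote ~ buyore — Ornik t corresponds to Patasi r between vowels (before a front vowel).
Applying these to Ornik 'timtated':
  timtated → simtated   (t→s word-initially before a front vowel)
  simtated → simsated   (t→s after a consonant, before a back vowel)
  simsated → simsared   (t→r between vowels (before a front vowel))
So the Patasi cognate is 'simsared'.

simsared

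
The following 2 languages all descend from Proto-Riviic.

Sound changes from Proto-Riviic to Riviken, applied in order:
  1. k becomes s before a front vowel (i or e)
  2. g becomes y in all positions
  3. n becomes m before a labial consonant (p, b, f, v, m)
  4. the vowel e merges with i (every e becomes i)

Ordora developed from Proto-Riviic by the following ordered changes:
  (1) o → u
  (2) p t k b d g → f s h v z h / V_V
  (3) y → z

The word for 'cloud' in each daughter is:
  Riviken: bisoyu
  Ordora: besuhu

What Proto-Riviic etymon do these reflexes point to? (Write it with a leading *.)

Position 5: Riviken has y, Ordora has h. Taking the neighbouring segments as reconstructed: Riviken y could go back to *g or *y; Ordora h could go back to *k or *g or *h — the one source consistent with every daughter is *g.
Position 2: Riviken has i, Ordora has e. Ordora preserves e here (none of its changes turn any other segment into e), so the proto-segment is *e.
This points to *besogu. Verify forward in each daughter:
Riviken: *besogu
  besogu (rule 1 does not apply)
  besogu → besoyu   [unconditioned shift]
  besoyu (rule 3 does not apply)
  besoyu → bisoyu   [vowel merger]
  giving Riviken bisoyu.
Ordora: *besogu
  besogu → besugu   [vowel merger]
  besugu → besuhu   [intervocalic lenition]
  besuhu (rule 3 does not apply)
  giving Ordora besuhu.
Only *besogu yields all of Riviken bisoyu, Ordora besuhu.

*besogu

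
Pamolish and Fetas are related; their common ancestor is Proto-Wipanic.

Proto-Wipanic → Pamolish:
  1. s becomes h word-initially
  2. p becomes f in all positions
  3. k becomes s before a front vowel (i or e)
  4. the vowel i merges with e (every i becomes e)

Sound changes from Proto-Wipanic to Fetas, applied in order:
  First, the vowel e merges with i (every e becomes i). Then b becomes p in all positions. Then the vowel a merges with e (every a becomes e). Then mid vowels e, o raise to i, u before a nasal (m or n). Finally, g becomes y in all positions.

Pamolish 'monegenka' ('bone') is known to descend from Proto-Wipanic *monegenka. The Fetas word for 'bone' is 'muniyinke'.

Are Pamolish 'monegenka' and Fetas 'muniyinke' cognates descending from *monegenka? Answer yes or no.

Derive the expected Fetas reflex of *monegenka:
Fetas: start from *monegenka.
  rule 1 (vowel merger): monegenka → moniginka
  rule 2: no change — moniginka
  rule 3 (vowel merger): moniginka → moniginke
  rule 4 (pre-nasal raising): moniginke → muniginke
  rule 5 (unconditioned shift): muniginke → muniyinke
  ⇒ Fetas muniyinke
Fetas 'muniyinke' matches the regular reflex exactly, so the pair is cognate.

yes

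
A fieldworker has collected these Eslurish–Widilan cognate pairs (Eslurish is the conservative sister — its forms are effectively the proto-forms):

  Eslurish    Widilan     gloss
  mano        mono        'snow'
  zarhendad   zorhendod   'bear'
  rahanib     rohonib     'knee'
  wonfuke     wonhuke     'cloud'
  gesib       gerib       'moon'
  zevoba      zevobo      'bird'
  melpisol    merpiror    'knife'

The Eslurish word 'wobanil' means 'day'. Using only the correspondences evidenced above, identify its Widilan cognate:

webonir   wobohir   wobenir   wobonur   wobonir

mano ~ mono, rahanib ~ rohonib — Eslurish a corresponds to Widilan o after a consonant, before a nasal.
melpisol ~ merpiror — Eslurish l corresponds to Widilan r word-finally.
Applying these to Eslurish 'wobanil':
  wobanil → wobonil   (a→o after a consonant, before a nasal)
  wobonil → wobonir   (l→r word-finally)
So the Widilan cognate is 'wobonir'.

wobonir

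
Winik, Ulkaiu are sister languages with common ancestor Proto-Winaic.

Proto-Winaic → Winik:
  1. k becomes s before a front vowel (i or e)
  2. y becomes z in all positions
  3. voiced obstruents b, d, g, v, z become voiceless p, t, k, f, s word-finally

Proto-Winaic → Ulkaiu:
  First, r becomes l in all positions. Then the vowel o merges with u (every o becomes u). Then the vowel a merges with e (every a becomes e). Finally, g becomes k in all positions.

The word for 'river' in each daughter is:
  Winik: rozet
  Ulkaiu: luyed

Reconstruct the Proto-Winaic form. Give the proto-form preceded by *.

Position 2: Winik has o, Ulkaiu has u. Winik preserves o here (none of its changes turn any other segment into o), so the proto-segment is *o.
Position 5: Winik has t, Ulkaiu has d. Ulkaiu preserves d here (none of its changes turn any other segment into d), so the proto-segment is *d.
Position 3: Winik has z, Ulkaiu has y. Ulkaiu preserves y here (none of its changes turn any other segment into y), so the proto-segment is *y.
This points to *royed. Verify forward in each daughter:
Winik: start from *royed.
  rule 1: no change — royed
  rule 2 (unconditioned shift): royed → rozed
  rule 3 (final devoicing): rozed → rozet
  ⇒ Winik rozet
Ulkaiu: *royed
  royed → loyed   [unconditioned shift]
  loyed → luyed   [vowel merger]
  luyed (rule 3 does not apply)
  luyed (rule 4 does not apply)
  giving Ulkaiu luyed.
No other proto-form is consistent with every reflex, so the reconstruction is *royed.

*royed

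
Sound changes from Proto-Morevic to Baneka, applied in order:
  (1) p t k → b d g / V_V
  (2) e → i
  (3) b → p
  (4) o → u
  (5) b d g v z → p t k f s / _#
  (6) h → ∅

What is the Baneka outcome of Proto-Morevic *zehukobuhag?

ziugupuak

Baneka: *zehukobuhag > zehugobuhag > zihugobuhag > zihugopuhag > zihugupuhag > zihugupuhak > ziugupuak  (by intervocalic voicing, vowel merger, unconditioned shift, vowel merger, final devoicing, h-loss)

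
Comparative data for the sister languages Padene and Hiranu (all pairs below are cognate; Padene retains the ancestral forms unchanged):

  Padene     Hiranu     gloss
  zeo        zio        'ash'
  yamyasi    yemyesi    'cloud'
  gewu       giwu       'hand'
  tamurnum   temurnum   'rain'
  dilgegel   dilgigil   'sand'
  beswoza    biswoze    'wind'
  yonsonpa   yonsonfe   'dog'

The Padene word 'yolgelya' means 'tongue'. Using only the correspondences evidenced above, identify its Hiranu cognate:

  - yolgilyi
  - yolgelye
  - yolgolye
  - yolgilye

gewu ~ giwu, dilgegel ~ dilgigil — Padene e corresponds to Hiranu i after a consonant, before a consonant other than r, m, n, p, b, f, v.
beswoza ~ biswoze, yonsonpa ~ yonsonfe — Padene a corresponds to Hiranu e word-finally.
Applying these to Padene 'yolgelya':
  yolgelya → yolgilya   (e→i after a consonant, before a consonant other than r, m, n, p, b, f, v)
  yolgilya → yolgilye   (a→e word-finally)
So the Hiranu cognate is 'yolgilye'.

yolgilye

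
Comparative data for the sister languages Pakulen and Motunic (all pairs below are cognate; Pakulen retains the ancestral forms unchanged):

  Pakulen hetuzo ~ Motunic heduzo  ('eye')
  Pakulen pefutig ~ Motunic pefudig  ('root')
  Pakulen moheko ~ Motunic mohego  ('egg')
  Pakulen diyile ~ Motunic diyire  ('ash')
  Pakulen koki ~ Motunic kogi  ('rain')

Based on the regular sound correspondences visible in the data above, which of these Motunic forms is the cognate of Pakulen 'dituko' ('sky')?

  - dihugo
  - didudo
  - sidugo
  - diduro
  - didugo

didugo

hetuzo ~ heduzo — Pakulen t corresponds to Motunic d between vowels (before a back vowel).
moheko ~ mohego — Pakulen k corresponds to Motunic g between vowels (before a back vowel).
Applying these to Pakulen 'dituko':
  dituko → diduko   (t→d between vowels (before a back vowel))
  diduko → didugo   (k→g between vowels (before a back vowel))
So the Motunic cognate is 'didugo'.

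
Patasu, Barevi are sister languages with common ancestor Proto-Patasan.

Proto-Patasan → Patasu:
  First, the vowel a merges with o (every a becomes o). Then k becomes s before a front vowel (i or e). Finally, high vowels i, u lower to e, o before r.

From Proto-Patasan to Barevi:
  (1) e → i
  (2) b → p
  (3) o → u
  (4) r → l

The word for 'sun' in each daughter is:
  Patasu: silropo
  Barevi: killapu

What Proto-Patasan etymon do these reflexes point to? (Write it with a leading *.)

Position 5: Patasu has o, Barevi has a. Barevi preserves a here (none of its changes turn any other segment into a), so the proto-segment is *a.
Position 4: Patasu has r, Barevi has l. Patasu preserves r here (none of its changes turn any other segment into r), so the proto-segment is *r.
Position 1: Patasu has s, Barevi has k. Barevi preserves k here (none of its changes turn any other segment into k), so the proto-segment is *k.
Continuing position by position gives *kilrapo; check it forward:
Patasu: *kilrapo > kilropo > silropo  (by vowel merger, palatalisation)
Barevi: *kilrapo
  kilrapo (rule 1 does not apply)
  kilrapo (rule 2 does not apply)
  kilrapo → kilrapu   [vowel merger]
  kilrapu → killapu   [unconditioned shift]
  giving Barevi killapu.
Only *kilrapo yields all of Patasu silropo, Barevi killapu.

*kilrapo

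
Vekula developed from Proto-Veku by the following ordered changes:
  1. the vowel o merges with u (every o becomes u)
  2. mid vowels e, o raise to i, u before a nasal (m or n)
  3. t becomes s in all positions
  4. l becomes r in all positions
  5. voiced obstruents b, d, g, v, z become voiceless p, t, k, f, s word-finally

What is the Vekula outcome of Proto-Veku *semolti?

Vekula: *semolti > semulti > simulti > simulsi > simursi  (by vowel merger, pre-nasal raising, unconditioned shift, unconditioned shift)

simursi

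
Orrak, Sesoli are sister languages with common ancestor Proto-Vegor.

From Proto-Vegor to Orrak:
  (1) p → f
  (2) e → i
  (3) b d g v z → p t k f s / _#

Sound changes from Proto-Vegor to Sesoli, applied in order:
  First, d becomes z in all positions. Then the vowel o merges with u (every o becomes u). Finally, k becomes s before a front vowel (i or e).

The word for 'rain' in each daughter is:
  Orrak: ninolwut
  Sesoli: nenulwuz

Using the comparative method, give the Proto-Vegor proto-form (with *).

*nenolwud

Position 4: Orrak has o, Sesoli has u. Orrak preserves o here (none of its changes turn any other segment into o), so the proto-segment is *o.
Position 8: Orrak has t, Sesoli has z. Taking the neighbouring segments as reconstructed: Orrak t could go back to *t or *d; Sesoli z could go back to *d or *z — the one source consistent with every daughter is *d.
This points to *nenolwud. Verify forward in each daughter:
Orrak: *nenolwud > ninolwud > ninolwut  (by vowel merger, final devoicing)
Sesoli: start from *nenolwud.
  rule 1 (unconditioned shift): nenolwud → nenolwuz
  rule 2 (vowel merger): nenolwuz → nenulwuz
  rule 3: no change — nenulwuz
  ⇒ Sesoli nenulwuz
*nenolwud is the unique common source.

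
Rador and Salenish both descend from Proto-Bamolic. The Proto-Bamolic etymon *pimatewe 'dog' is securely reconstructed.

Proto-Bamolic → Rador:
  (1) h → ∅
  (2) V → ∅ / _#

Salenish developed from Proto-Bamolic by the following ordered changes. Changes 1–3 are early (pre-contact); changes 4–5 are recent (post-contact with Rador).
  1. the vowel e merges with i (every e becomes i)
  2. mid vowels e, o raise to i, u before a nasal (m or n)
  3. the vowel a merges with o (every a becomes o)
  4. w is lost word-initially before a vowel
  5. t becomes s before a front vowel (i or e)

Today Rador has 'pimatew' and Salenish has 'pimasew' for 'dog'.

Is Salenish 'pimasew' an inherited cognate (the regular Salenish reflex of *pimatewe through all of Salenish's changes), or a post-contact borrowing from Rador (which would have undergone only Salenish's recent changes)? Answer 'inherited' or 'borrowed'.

If inherited, *pimatewe would pass through all of Salenish's changes:
Salenish: start from *pimatewe.
  rule 1 (vowel merger): pimatewe → pimatiwi
  rule 2: no change — pimatiwi
  rule 3 (vowel merger): pimatiwi → pimotiwi
  rule 4: no change — pimotiwi
  rule 5 (palatalisation): pimotiwi → pimosiwi
  ⇒ Salenish pimosiwi
If borrowed from Rador 'pimatew' after the early changes, it would undergo only the recent ones:
  rule 4 (glide loss): no change (pimatew)
  rule 5 (palatalisation): pimatew → pimasew
  ⇒ as a loan: pimasew
Salenish 'pimasew' matches the loan outcome 'pimasew', not the inherited 'pimosiwi' — it skipped the early Salenish changes, so it was borrowed from Rador.

borrowed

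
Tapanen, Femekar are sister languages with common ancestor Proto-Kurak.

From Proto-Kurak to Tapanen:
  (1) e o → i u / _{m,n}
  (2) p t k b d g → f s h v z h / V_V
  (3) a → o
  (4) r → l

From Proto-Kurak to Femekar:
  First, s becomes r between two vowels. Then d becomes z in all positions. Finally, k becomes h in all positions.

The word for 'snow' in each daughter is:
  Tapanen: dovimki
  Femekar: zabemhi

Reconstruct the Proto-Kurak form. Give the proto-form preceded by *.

Position 2: Tapanen has o, Femekar has a. Femekar preserves a here (none of its changes turn any other segment into a), so the proto-segment is *a.
Position 3: Tapanen has v, Femekar has b. Femekar preserves b here (none of its changes turn any other segment into b), so the proto-segment is *b.
Position 1: Tapanen has d, Femekar has z. Tapanen preserves d here (none of its changes turn any other segment into d), so the proto-segment is *d.
This points to *dabemki. Verify forward in each daughter:
Tapanen: *dabemki > dabimki > davimki > dovimki  (by pre-nasal raising, intervocalic lenition, vowel merger)
Femekar: *dabemki > zabemki > zabemhi  (by unconditioned shift, unconditioned shift)
No other proto-form is consistent with every reflex, so the reconstruction is *dabemki.

*dabemki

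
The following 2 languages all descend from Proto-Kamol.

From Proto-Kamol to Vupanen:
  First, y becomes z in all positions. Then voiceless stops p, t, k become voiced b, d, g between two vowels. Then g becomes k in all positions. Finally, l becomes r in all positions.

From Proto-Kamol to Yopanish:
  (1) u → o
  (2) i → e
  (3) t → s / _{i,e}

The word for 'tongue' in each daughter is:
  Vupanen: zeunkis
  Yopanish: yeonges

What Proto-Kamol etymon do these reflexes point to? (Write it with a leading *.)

*yeungis

Position 5: Vupanen has k, Yopanish has g. Yopanish preserves g here (none of its changes turn any other segment into g), so the proto-segment is *g.
Position 6: Vupanen has i, Yopanish has e. Vupanen preserves i here (none of its changes turn any other segment into i), so the proto-segment is *i.
Position 3: Vupanen has u, Yopanish has o. Vupanen preserves u here (none of its changes turn any other segment into u), so the proto-segment is *u.
This points to *yeungis. Verify forward in each daughter:
Vupanen: start from *yeungis.
  rule 1 (unconditioned shift): yeungis → zeungis
  rule 2: no change — zeungis
  rule 3 (unconditioned shift): zeungis → zeunkis
  rule 4: no change — zeunkis
  ⇒ Vupanen zeunkis
Yopanish: start from *yeungis.
  rule 1 (vowel merger): yeungis → yeongis
  rule 2 (vowel merger): yeongis → yeonges
  rule 3: no change — yeonges
  ⇒ Yopanish yeonges
*yeungis is the unique common source.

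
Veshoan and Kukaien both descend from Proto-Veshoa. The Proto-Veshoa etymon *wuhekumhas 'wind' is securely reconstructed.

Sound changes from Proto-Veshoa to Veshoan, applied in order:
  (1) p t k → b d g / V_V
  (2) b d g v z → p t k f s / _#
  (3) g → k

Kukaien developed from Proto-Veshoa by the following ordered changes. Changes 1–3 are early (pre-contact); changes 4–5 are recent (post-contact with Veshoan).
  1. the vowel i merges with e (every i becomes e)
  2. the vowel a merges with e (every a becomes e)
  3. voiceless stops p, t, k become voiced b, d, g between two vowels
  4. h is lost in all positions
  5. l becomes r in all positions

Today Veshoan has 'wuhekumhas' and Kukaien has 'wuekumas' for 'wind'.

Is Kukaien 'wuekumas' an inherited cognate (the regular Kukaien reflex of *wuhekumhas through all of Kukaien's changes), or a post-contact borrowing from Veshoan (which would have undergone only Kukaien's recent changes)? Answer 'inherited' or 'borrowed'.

If inherited, *wuhekumhas would pass through all of Kukaien's changes:
Kukaien: *wuhekumhas
  wuhekumhas (rule 1 does not apply)
  wuhekumhas → wuhekumhes   [vowel merger]
  wuhekumhes → wuhegumhes   [intervocalic voicing]
  wuhegumhes → wuegumes   [h-loss]
  wuegumes (rule 5 does not apply)
  giving Kukaien wuegumes.
If borrowed from Veshoan 'wuhekumhas' after the early changes, it would undergo only the recent ones:
  rule 4 (h-loss): wuhekumhas → wuekumas
  rule 5 (unconditioned shift): no change (wuekumas)
  ⇒ as a loan: wuekumas
Kukaien 'wuekumas' matches the loan outcome 'wuekumas', not the inherited 'wuegumes' — it skipped the early Kukaien changes, so it was borrowed from Veshoan.

borrowed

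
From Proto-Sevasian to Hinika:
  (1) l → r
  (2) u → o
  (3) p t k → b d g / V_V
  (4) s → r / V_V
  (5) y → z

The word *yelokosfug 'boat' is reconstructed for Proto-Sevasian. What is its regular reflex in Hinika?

zerogosfog

Hinika: start from *yelokosfug.
  rule 1 (unconditioned shift): yelokosfug → yerokosfug
  rule 2 (vowel merger): yerokosfug → yerokosfog
  rule 3 (intervocalic voicing): yerokosfog → yerogosfog
  rule 4: no change — yerogosfog
  rule 5 (unconditioned shift): yerogosfog → zerogosfog
  ⇒ Hinika zerogosfog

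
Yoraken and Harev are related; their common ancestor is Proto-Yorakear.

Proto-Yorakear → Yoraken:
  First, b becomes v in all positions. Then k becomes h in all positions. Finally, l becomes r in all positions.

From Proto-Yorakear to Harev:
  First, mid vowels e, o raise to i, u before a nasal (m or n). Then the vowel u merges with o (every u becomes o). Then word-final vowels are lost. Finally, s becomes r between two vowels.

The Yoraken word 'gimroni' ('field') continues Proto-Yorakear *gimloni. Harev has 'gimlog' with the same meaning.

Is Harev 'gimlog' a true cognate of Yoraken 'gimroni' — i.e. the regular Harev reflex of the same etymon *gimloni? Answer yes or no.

Derive the expected Harev reflex of *gimloni:
Harev: *gimloni > gimluni > gimloni > gimlon  (by pre-nasal raising, vowel merger, apocope)
The regular Harev reflex would be 'gimlon', but the attested form is 'gimlog'. The correspondence is irregular, so they are not cognates (the Harev form has a different source).

no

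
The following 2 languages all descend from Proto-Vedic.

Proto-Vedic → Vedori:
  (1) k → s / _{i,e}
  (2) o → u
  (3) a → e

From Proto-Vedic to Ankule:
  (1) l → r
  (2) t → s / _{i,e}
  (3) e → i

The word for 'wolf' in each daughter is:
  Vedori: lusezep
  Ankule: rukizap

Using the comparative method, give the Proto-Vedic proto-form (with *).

Position 4: Vedori has e, Ankule has i. Taking the neighbouring segments as reconstructed: Vedori e can only go back to *e; Ankule i could go back to *e or *i — the one source consistent with every daughter is *e.
Position 3: Vedori has s, Ankule has k. Ankule preserves k here (none of its changes turn any other segment into k), so the proto-segment is *k.
Position 1: Vedori has l, Ankule has r. Vedori preserves l here (none of its changes turn any other segment into l), so the proto-segment is *l.
This points to *lukezap. Verify forward in each daughter:
Vedori: *lukezap > lusezap > lusezep  (by palatalisation, vowel merger)
Ankule: *lukezap > rukezap > rukizap  (by unconditioned shift, vowel merger)
No other proto-form is consistent with every reflex, so the reconstruction is *lukezap.

*lukezap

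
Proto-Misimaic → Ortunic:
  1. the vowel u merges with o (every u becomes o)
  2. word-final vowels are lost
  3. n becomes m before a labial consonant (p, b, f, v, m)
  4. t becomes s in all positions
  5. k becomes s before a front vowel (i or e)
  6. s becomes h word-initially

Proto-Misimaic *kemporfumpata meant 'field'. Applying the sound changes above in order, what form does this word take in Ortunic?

Ortunic: *kemporfumpata > kemporfompata > kemporfompat > kemporfompas > semporfompas > hemporfompas  (by vowel merger, apocope, unconditioned shift, palatalisation, debuccalisation)

hemporfompas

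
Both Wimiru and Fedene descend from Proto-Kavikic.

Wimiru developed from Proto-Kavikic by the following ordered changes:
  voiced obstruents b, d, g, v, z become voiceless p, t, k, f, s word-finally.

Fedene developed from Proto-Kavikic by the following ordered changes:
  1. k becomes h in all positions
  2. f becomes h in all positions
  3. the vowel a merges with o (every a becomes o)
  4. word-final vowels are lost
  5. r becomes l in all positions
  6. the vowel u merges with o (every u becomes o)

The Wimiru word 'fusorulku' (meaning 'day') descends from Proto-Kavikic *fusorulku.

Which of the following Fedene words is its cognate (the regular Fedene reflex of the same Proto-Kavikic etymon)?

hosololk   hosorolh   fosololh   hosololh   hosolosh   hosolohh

hosololh

Fedene: *fusorulku
  fusorulku → fusorulhu   [unconditioned shift]
  fusorulhu → husorulhu   [unconditioned shift]
  husorulhu (rule 3 does not apply)
  husorulhu → husorulh   [apocope]
  husorulh → husolulh   [unconditioned shift]
  husolulh → hosololh   [vowel merger]
  giving Fedene hosololh.
Among the options, 'hosololh' alone shows every Fedene change applied in order.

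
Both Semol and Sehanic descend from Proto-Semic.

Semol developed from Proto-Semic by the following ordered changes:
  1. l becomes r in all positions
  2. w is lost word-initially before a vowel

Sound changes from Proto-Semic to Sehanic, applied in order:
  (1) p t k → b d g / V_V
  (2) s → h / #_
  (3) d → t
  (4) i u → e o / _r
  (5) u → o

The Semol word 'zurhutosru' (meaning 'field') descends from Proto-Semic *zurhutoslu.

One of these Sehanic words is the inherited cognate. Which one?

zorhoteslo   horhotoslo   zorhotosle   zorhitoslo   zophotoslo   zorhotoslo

Sehanic: *zurhutoslu > zurhudoslu > zurhutoslu > zorhutoslu > zorhotoslo  (by intervocalic voicing, unconditioned shift, pre-rhotic lowering, vowel merger)

zorhotoslo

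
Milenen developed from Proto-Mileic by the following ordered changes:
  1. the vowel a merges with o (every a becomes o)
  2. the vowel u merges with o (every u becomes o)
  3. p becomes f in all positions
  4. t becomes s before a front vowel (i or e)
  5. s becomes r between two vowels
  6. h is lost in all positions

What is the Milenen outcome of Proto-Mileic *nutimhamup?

Milenen: *nutimhamup > nutimhomup > notimhomop > notimhomof > nosimhomof > norimhomof > norimomof  (by vowel merger, vowel merger, unconditioned shift, palatalisation, rhotacism, h-loss)

norimomof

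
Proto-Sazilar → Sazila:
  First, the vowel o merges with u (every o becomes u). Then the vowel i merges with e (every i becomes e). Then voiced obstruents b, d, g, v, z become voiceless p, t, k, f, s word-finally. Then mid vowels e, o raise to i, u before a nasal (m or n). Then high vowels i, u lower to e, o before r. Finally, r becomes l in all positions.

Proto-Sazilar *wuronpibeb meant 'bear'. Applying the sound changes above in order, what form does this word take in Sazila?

wolunpebep

Sazila: *wuronpibeb
  wuronpibeb → wurunpibeb   [vowel merger]
  wurunpibeb → wurunpebeb   [vowel merger]
  wurunpebeb → wurunpebep   [final devoicing]
  wurunpebep (rule 4 does not apply)
  wurunpebep → worunpebep   [pre-rhotic lowering]
  worunpebep → wolunpebep   [unconditioned shift]
  giving Sazila wolunpebep.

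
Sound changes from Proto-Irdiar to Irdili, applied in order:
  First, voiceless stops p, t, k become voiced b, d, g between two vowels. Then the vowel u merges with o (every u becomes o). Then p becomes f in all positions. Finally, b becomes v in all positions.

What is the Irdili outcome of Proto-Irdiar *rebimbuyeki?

revimvoyegi

Irdili: *rebimbuyeki > rebimbuyegi > rebimboyegi > revimvoyegi  (by intervocalic voicing, vowel merger, unconditioned shift)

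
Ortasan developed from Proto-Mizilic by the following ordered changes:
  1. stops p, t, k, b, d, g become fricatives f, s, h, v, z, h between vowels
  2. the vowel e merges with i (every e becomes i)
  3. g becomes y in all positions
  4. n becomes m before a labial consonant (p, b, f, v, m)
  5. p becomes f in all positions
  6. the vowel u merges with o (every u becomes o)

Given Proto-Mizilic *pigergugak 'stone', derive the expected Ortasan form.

Ortasan: start from *pigergugak.
  rule 1 (intervocalic lenition): pigergugak → piherguhak
  rule 2 (vowel merger): piherguhak → pihirguhak
  rule 3 (unconditioned shift): pihirguhak → pihiryuhak
  rule 4: no change — pihiryuhak
  rule 5 (unconditioned shift): pihiryuhak → fihiryuhak
  rule 6 (vowel merger): fihiryuhak → fihiryohak
  ⇒ Ortasan fihiryohak

fihiryohak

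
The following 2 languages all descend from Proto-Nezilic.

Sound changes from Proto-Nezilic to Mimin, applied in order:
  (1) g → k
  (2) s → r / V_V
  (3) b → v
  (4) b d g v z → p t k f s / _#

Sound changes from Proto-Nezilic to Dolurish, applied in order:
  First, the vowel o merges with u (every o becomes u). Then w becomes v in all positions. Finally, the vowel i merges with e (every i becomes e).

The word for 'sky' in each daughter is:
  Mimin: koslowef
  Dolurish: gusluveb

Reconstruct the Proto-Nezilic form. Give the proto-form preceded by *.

*gosloweb

Position 6: Mimin has w, Dolurish has v. Mimin preserves w here (none of its changes turn any other segment into w), so the proto-segment is *w.
Position 1: Mimin has k, Dolurish has g. Dolurish preserves g here (none of its changes turn any other segment into g), so the proto-segment is *g.
This points to *gosloweb. Verify forward in each daughter:
Mimin: start from *gosloweb.
  rule 1 (unconditioned shift): gosloweb → kosloweb
  rule 2: no change — kosloweb
  rule 3 (unconditioned shift): kosloweb → koslowev
  rule 4 (final devoicing): koslowev → koslowef
  ⇒ Mimin koslowef
Dolurish: start from *gosloweb.
  rule 1 (vowel merger): gosloweb → gusluweb
  rule 2 (unconditioned shift): gusluweb → gusluveb
  rule 3: no change — gusluveb
  ⇒ Dolurish gusluveb
*gosloweb is the unique common source.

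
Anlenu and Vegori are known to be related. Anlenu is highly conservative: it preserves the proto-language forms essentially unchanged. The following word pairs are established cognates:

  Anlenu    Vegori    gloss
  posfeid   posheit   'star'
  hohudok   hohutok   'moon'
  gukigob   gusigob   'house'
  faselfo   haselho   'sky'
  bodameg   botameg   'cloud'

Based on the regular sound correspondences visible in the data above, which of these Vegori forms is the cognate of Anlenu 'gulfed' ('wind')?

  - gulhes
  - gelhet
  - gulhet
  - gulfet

gulhet

posfeid ~ posheit — Anlenu f corresponds to Vegori h after a consonant, before a front vowel.
posfeid ~ posheit — Anlenu d corresponds to Vegori t word-finally.
Applying these to Anlenu 'gulfed':
  gulfed → gulhed   (f→h after a consonant, before a front vowel)
  gulhed → gulhet   (d→t word-finally)
So the Vegori cognate is 'gulhet'.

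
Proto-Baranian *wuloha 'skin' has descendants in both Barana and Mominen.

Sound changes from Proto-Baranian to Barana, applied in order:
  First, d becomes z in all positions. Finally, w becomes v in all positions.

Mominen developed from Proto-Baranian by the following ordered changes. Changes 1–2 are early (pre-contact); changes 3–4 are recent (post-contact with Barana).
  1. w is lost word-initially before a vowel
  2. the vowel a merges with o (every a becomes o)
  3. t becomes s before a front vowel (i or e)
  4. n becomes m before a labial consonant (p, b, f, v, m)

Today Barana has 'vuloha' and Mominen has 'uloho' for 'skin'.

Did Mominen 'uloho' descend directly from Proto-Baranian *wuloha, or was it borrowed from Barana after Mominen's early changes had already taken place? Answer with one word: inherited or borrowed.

inherited

If inherited, *wuloha would pass through all of Mominen's changes:
Mominen: start from *wuloha.
  rule 1 (glide loss): wuloha → uloha
  rule 2 (vowel merger): uloha → uloho
  rule 3: no change — uloho
  rule 4: no change — uloho
  ⇒ Mominen uloho
If borrowed from Barana 'vuloha' after the early changes, it would undergo only the recent ones:
  rule 3 (palatalisation): no change (vuloha)
  rule 4 (nasal place assimilation): no change (vuloha)
  ⇒ as a loan: vuloha
Mominen 'uloho' matches the inherited outcome exactly, so it is an inherited cognate, not a loan.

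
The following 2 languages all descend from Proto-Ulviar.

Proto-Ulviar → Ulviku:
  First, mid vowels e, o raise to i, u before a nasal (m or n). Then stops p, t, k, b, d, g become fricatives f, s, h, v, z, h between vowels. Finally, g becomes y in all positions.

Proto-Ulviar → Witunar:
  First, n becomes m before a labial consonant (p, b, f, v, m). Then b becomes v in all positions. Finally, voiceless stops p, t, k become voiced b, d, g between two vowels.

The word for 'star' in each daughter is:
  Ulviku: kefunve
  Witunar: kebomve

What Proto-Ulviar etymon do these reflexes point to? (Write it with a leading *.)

Position 4: Ulviku has u, Witunar has o. Witunar preserves o here (none of its changes turn any other segment into o), so the proto-segment is *o.
Position 3: Ulviku has f, Witunar has b. In Witunar, b can only continue *p, so the proto-segment is *p.
Position 5: Ulviku has n, Witunar has m. Ulviku preserves n here (none of its changes turn any other segment into n), so the proto-segment is *n.
Continuing position by position gives *keponve; check it forward:
Ulviku: *keponve > kepunve > kefunve  (by pre-nasal raising, intervocalic lenition)
Witunar: *keponve > kepomve > kebomve  (by nasal place assimilation, intervocalic voicing)
Only *keponve yields all of Ulviku kefunve, Witunar kebomve.

*keponve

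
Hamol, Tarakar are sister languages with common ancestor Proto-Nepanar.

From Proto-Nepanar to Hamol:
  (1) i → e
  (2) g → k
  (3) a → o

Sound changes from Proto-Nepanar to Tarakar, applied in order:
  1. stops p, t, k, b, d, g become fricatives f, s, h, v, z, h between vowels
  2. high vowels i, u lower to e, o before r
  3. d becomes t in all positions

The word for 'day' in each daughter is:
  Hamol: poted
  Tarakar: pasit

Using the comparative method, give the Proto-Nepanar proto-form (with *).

*patid

Position 4: Hamol has e, Tarakar has i. Tarakar preserves i here (none of its changes turn any other segment into i), so the proto-segment is *i.
Position 3: Hamol has t, Tarakar has s. Hamol preserves t here (none of its changes turn any other segment into t), so the proto-segment is *t.
Verify the candidate proto-form against each daughter:
Hamol: start from *patid.
  rule 1 (vowel merger): patid → pated
  rule 2: no change — pated
  rule 3 (vowel merger): pated → poted
  ⇒ Hamol poted
Tarakar: *patid > pasid > pasit  (by intervocalic lenition, unconditioned shift)
No other proto-form is consistent with every reflex, so the reconstruction is *patid.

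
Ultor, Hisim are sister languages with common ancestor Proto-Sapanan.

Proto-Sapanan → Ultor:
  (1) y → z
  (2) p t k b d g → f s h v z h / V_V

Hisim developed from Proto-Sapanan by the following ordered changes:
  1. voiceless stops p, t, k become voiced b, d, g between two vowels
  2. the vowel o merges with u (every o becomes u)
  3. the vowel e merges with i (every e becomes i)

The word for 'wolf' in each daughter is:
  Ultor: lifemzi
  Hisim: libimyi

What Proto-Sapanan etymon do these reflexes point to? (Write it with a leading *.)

Position 6: Ultor has z, Hisim has y. Hisim preserves y here (none of its changes turn any other segment into y), so the proto-segment is *y.
Position 3: Ultor has f, Hisim has b. Taking the neighbouring segments as reconstructed: Ultor f could go back to *p or *f; Hisim b could go back to *p or *b — the one source consistent with every daughter is *p.
This points to *lipemyi. Verify forward in each daughter:
Ultor: *lipemyi > lipemzi > lifemzi  (by unconditioned shift, intervocalic lenition)
Hisim: *lipemyi > libemyi > libimyi  (by intervocalic voicing, vowel merger)
*lipemyi is the unique common source.

*lipemyi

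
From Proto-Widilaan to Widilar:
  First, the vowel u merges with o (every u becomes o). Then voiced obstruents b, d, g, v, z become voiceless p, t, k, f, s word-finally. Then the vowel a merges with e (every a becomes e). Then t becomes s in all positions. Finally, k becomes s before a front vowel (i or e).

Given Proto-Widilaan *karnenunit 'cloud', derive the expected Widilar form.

Widilar: start from *karnenunit.
  rule 1 (vowel merger): karnenunit → karnenonit
  rule 2: no change — karnenonit
  rule 3 (vowel merger): karnenonit → kernenonit
  rule 4 (unconditioned shift): kernenonit → kernenonis
  rule 5 (palatalisation): kernenonis → sernenonis
  ⇒ Widilar sernenonis

sernenonis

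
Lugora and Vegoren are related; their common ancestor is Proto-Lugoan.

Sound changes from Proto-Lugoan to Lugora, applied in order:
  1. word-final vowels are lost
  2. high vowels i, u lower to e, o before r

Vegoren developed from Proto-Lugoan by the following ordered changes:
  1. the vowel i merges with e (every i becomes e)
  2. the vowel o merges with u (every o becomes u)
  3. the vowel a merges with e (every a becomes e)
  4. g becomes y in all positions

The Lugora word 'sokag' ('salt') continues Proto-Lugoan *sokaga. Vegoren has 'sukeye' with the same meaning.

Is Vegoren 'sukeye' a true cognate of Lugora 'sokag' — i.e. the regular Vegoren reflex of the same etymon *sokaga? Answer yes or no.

Derive the expected Vegoren reflex of *sokaga:
Vegoren: *sokaga
  sokaga (rule 1 does not apply)
  sokaga → sukaga   [vowel merger]
  sukaga → sukege   [vowel merger]
  sukege → sukeye   [unconditioned shift]
  giving Vegoren sukeye.
Vegoren 'sukeye' matches the regular reflex exactly, so the pair is cognate.

yes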